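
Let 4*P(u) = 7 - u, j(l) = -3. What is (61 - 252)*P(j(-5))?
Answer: -955/2 ≈ -477.50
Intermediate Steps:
P(u) = 7/4 - u/4 (P(u) = (7 - u)/4 = 7/4 - u/4)
(61 - 252)*P(j(-5)) = (61 - 252)*(7/4 - ¼*(-3)) = -191*(7/4 + ¾) = -191*5/2 = -955/2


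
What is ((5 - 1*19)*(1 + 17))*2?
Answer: -504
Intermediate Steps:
((5 - 1*19)*(1 + 17))*2 = ((5 - 19)*18)*2 = -14*18*2 = -252*2 = -504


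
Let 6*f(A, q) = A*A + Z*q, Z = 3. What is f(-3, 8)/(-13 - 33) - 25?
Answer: -2311/92 ≈ -25.120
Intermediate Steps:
f(A, q) = q/2 + A**2/6 (f(A, q) = (A*A + 3*q)/6 = (A**2 + 3*q)/6 = q/2 + A**2/6)
f(-3, 8)/(-13 - 33) - 25 = ((1/2)*8 + (1/6)*(-3)**2)/(-13 - 33) - 25 = (4 + (1/6)*9)/(-46) - 25 = -(4 + 3/2)/46 - 25 = -1/46*11/2 - 25 = -11/92 - 25 = -2311/92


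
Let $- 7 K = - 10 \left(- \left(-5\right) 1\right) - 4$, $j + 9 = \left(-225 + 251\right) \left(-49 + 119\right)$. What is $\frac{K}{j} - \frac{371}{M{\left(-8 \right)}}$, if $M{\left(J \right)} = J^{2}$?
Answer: $- \frac{4699711}{811328} \approx -5.7926$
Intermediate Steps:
$j = 1811$ ($j = -9 + \left(-225 + 251\right) \left(-49 + 119\right) = -9 + 26 \cdot 70 = -9 + 1820 = 1811$)
$K = \frac{54}{7}$ ($K = - \frac{- 10 \left(- \left(-5\right) 1\right) - 4}{7} = - \frac{- 10 \left(\left(-1\right) \left(-5\right)\right) - 4}{7} = - \frac{\left(-10\right) 5 - 4}{7} = - \frac{-50 - 4}{7} = \left(- \frac{1}{7}\right) \left(-54\right) = \frac{54}{7} \approx 7.7143$)
$\frac{K}{j} - \frac{371}{M{\left(-8 \right)}} = \frac{54}{7 \cdot 1811} - \frac{371}{\left(-8\right)^{2}} = \frac{54}{7} \cdot \frac{1}{1811} - \frac{371}{64} = \frac{54}{12677} - \frac{371}{64} = - \frac{4699711}{811328}$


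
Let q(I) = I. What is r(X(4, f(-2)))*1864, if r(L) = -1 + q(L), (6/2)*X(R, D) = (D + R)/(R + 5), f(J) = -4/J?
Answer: -13048/9 ≈ -1449.8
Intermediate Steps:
X(R, D) = (D + R)/(3*(5 + R)) (X(R, D) = ((D + R)/(R + 5))/3 = ((D + R)/(5 + R))/3 = (D + R)/(3*(5 + R)))
r(L) = -1 + L
r(X(4, f(-2)))*1864 = (-1 + (-4/(-2) + 4)/(3*(5 + 4)))*1864 = (-1 + (1/3)*(-4*(-1/2) + 4)/9)*1864 = (-1 + (1/3)*(1/9)*(2 + 4))*1864 = (-1 + (1/3)*(1/9)*6)*1864 = (-1 + 2/9)*1864 = -7/9*1864 = -13048/9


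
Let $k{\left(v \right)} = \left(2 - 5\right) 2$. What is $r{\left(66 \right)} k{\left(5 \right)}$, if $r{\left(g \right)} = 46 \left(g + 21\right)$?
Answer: $-24012$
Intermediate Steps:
$r{\left(g \right)} = 966 + 46 g$ ($r{\left(g \right)} = 46 \left(21 + g\right) = 966 + 46 g$)
$k{\left(v \right)} = -6$ ($k{\left(v \right)} = \left(-3\right) 2 = -6$)
$r{\left(66 \right)} k{\left(5 \right)} = \left(966 + 46 \cdot 66\right) \left(-6\right) = \left(966 + 3036\right) \left(-6\right) = 4002 \left(-6\right) = -24012$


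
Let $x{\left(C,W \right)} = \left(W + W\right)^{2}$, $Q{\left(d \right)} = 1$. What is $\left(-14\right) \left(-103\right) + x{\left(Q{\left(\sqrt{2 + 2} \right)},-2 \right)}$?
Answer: $1458$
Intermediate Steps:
$x{\left(C,W \right)} = 4 W^{2}$ ($x{\left(C,W \right)} = \left(2 W\right)^{2} = 4 W^{2}$)
$\left(-14\right) \left(-103\right) + x{\left(Q{\left(\sqrt{2 + 2} \right)},-2 \right)} = \left(-14\right) \left(-103\right) + 4 \left(-2\right)^{2} = 1442 + 4 \cdot 4 = 1442 + 16 = 1458$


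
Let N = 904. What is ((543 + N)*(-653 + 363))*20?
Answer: -8392600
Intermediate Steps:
((543 + N)*(-653 + 363))*20 = ((543 + 904)*(-653 + 363))*20 = (1447*(-290))*20 = -419630*20 = -8392600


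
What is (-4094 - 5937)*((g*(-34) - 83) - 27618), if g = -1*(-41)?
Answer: 291851945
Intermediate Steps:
g = 41
(-4094 - 5937)*((g*(-34) - 83) - 27618) = (-4094 - 5937)*((41*(-34) - 83) - 27618) = -10031*((-1394 - 83) - 27618) = -10031*(-1477 - 27618) = -10031*(-29095) = 291851945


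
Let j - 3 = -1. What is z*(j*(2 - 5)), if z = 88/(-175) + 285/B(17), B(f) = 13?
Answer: -292386/2275 ≈ -128.52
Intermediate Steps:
j = 2 (j = 3 - 1 = 2)
z = 48731/2275 (z = 88/(-175) + 285/13 = 88*(-1/175) + 285*(1/13) = -88/175 + 285/13 = 48731/2275 ≈ 21.420)
z*(j*(2 - 5)) = 48731*(2*(2 - 5))/2275 = 48731*(2*(-3))/2275 = (48731/2275)*(-6) = -292386/2275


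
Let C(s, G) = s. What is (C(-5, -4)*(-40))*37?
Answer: 7400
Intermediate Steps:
(C(-5, -4)*(-40))*37 = -5*(-40)*37 = 200*37 = 7400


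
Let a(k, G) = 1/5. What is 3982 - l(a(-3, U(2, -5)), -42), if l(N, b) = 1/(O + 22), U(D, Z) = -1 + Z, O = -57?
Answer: 139371/35 ≈ 3982.0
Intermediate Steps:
a(k, G) = ⅕
l(N, b) = -1/35 (l(N, b) = 1/(-57 + 22) = 1/(-35) = -1/35)
3982 - l(a(-3, U(2, -5)), -42) = 3982 - 1*(-1/35) = 3982 + 1/35 = 139371/35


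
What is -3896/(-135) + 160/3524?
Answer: 3437776/118935 ≈ 28.905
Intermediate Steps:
-3896/(-135) + 160/3524 = -3896*(-1/135) + 160*(1/3524) = 3896/135 + 40/881 = 3437776/118935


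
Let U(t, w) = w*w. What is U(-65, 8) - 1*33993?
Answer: -33929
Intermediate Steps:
U(t, w) = w²
U(-65, 8) - 1*33993 = 8² - 1*33993 = 64 - 33993 = -33929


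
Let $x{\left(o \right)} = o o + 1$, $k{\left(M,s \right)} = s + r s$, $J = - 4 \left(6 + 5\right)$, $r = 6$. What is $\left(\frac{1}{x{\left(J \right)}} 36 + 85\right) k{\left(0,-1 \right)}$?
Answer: $- \frac{1152767}{1937} \approx -595.13$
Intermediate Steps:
$J = -44$ ($J = \left(-4\right) 11 = -44$)
$k{\left(M,s \right)} = 7 s$ ($k{\left(M,s \right)} = s + 6 s = 7 s$)
$x{\left(o \right)} = 1 + o^{2}$ ($x{\left(o \right)} = o^{2} + 1 = 1 + o^{2}$)
$\left(\frac{1}{x{\left(J \right)}} 36 + 85\right) k{\left(0,-1 \right)} = \left(\frac{1}{1 + \left(-44\right)^{2}} \cdot 36 + 85\right) 7 \left(-1\right) = \left(\frac{1}{1 + 1936} \cdot 36 + 85\right) \left(-7\right) = \left(\frac{1}{1937} \cdot 36 + 85\right) \left(-7\right) = \left(\frac{36}{1937} + 85\right) \left(-7\right) = \frac{164681}{1937} \left(-7\right) = - \frac{1152767}{1937}$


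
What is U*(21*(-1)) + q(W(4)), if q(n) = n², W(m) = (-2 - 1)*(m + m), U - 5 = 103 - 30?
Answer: -1062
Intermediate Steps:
U = 78 (U = 5 + (103 - 30) = 5 + 73 = 78)
W(m) = -6*m
U*(21*(-1)) + q(W(4)) = 78*(21*(-1)) + (-6*4)² = 78*(-21) + (-24)² = -1638 + 576 = -1062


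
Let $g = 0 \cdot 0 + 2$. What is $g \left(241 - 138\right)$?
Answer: $206$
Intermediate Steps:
$g = 2$ ($g = 0 + 2 = 2$)
$g \left(241 - 138\right) = 2 \left(241 - 138\right) = 2 \cdot 103 = 206$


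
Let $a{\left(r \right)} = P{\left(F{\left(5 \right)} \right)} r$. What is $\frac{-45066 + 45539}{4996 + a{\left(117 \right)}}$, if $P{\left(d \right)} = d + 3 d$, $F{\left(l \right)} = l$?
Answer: $\frac{473}{7336} \approx 0.064476$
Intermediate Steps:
$P{\left(d \right)} = 4 d$
$a{\left(r \right)} = 20 r$ ($a{\left(r \right)} = 4 \cdot 5 r = 20 r$)
$\frac{-45066 + 45539}{4996 + a{\left(117 \right)}} = \frac{-45066 + 45539}{4996 + 20 \cdot 117} = \frac{473}{4996 + 2340} = \frac{473}{7336}$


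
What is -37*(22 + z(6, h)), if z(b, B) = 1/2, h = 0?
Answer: -1665/2 ≈ -832.50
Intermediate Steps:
z(b, B) = 1/2
-37*(22 + z(6, h)) = -37*(22 + 1/2) = -37*45/2 = -1665/2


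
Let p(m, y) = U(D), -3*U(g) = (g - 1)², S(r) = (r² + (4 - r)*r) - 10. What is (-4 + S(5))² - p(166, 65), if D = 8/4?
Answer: 109/3 ≈ 36.333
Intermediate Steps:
S(r) = -10 + r² + r*(4 - r) (S(r) = (r² + r*(4 - r)) - 10 = -10 + r² + r*(4 - r))
D = 2 (D = 8*(¼) = 2)
U(g) = -(-1 + g)²/3 (U(g) = -(g - 1)²/3 = -(-1 + g)²/3)
p(m, y) = -⅓ (p(m, y) = -(-1 + 2)²/3 = -⅓*1² = -⅓*1 = -⅓)
(-4 + S(5))² - p(166, 65) = (-4 + (-10 + 4*5))² - 1*(-⅓) = (-4 + (-10 + 20))² + ⅓ = (-4 + 10)² + ⅓ = 6² + ⅓ = 36 + ⅓ = 109/3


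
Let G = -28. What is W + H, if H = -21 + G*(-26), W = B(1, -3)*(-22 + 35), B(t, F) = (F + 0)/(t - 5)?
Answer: 2867/4 ≈ 716.75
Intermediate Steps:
B(t, F) = F/(-5 + t)
W = 39/4 (W = (-3/(-5 + 1))*(-22 + 35) = -3/(-4)*13 = -3*(-¼)*13 = (¾)*13 = 39/4 ≈ 9.7500)
H = 707 (H = -21 - 28*(-26) = -21 + 728 = 707)
W + H = 39/4 + 707 = 2867/4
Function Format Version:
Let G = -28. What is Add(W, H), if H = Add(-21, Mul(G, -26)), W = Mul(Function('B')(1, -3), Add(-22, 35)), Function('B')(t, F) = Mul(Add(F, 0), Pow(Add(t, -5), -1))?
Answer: Rational(2867, 4) ≈ 716.75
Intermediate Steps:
Function('B')(t, F) = Mul(F, Pow(Add(-5, t), -1))
W = Rational(39, 4) (W = Mul(Mul(-3, Pow(Add(-5, 1), -1)), Add(-22, 35)) = Mul(Mul(-3, Pow(-4, -1)), 13) = Mul(Mul(-3, Rational(-1, 4)), 13) = Mul(Rational(3, 4), 13) = Rational(39, 4) ≈ 9.7500)
H = 707 (H = Add(-21, Mul(-28, -26)) = Add(-21, 728) = 707)
Add(W, H) = Add(Rational(39, 4), 707) = Rational(2867, 4)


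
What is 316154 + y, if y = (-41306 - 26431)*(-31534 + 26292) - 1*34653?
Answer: 355358855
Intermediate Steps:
y = 355042701 (y = -67737*(-5242) - 34653 = 355077354 - 34653 = 355042701)
316154 + y = 316154 + 355042701 = 355358855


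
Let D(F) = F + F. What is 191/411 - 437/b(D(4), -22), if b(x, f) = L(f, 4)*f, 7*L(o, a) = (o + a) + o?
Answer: -1089169/361680 ≈ -3.0114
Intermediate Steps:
L(o, a) = a/7 + 2*o/7 (L(o, a) = ((o + a) + o)/7 = ((a + o) + o)/7 = (a + 2*o)/7 = a/7 + 2*o/7)
D(F) = 2*F
b(x, f) = f*(4/7 + 2*f/7) (b(x, f) = ((⅐)*4 + 2*f/7)*f = (4/7 + 2*f/7)*f = f*(4/7 + 2*f/7))
191/411 - 437/b(D(4), -22) = 191/411 - 437*(-7/(44*(2 - 22))) = 191*(1/411) - 437/((2/7)*(-22)*(-20)) = 191/411 - 437/880/7 = 191/411 - 437*7/880 = 191/411 - 3059/880 = -1089169/361680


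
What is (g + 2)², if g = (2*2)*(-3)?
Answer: 100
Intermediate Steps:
g = -12 (g = 4*(-3) = -12)
(g + 2)² = (-12 + 2)² = (-10)² = 100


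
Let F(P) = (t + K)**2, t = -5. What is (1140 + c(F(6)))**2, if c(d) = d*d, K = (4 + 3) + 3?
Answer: 3115225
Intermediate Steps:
K = 10 (K = 7 + 3 = 10)
F(P) = 25 (F(P) = (-5 + 10)**2 = 5**2 = 25)
c(d) = d**2
(1140 + c(F(6)))**2 = (1140 + 25**2)**2 = (1140 + 625)**2 = 1765**2 = 3115225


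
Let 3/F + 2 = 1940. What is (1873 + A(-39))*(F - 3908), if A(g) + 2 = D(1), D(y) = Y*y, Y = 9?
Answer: -2373092980/323 ≈ -7.3470e+6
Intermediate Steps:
F = 1/646 (F = 3/(-2 + 1940) = 3/1938 = 3*(1/1938) = 1/646 ≈ 0.0015480)
D(y) = 9*y
A(g) = 7 (A(g) = -2 + 9*1 = -2 + 9 = 7)
(1873 + A(-39))*(F - 3908) = (1873 + 7)*(1/646 - 3908) = 1880*(-2524567/646) = -2373092980/323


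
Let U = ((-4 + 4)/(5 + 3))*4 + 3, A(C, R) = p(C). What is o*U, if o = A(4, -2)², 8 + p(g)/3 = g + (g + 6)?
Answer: 972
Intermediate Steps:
p(g) = -6 + 6*g (p(g) = -24 + 3*(g + (g + 6)) = -24 + 3*(g + (6 + g)) = -24 + 3*(6 + 2*g) = -24 + (18 + 6*g) = -6 + 6*g)
A(C, R) = -6 + 6*C
o = 324 (o = (-6 + 6*4)² = (-6 + 24)² = 18² = 324)
U = 3 (U = (0/8)*4 + 3 = (0*(⅛))*4 + 3 = 0*4 + 3 = 0 + 3 = 3)
o*U = 324*3 = 972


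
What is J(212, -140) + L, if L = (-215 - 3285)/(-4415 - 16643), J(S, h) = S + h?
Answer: 759838/10529 ≈ 72.166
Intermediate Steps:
L = 1750/10529 (L = -3500/(-21058) = -3500*(-1/21058) = 1750/10529 ≈ 0.16621)
J(212, -140) + L = (212 - 140) + 1750/10529 = 72 + 1750/10529 = 759838/10529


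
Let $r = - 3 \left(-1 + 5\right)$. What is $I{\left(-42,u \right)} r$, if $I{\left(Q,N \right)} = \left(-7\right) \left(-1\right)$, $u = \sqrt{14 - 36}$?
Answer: $-84$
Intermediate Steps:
$u = i \sqrt{22}$ ($u = \sqrt{-22} = i \sqrt{22} \approx 4.6904 i$)
$I{\left(Q,N \right)} = 7$
$r = -12$ ($r = \left(-3\right) 4 = -12$)
$I{\left(-42,u \right)} r = 7 \left(-12\right) = -84$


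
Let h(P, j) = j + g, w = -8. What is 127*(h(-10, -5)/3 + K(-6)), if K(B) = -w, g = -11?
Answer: 1016/3 ≈ 338.67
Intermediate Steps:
K(B) = 8 (K(B) = -1*(-8) = 8)
h(P, j) = -11 + j (h(P, j) = j - 11 = -11 + j)
127*(h(-10, -5)/3 + K(-6)) = 127*((-11 - 5)/3 + 8) = 127*(-16*⅓ + 8) = 127*(-16/3 + 8) = 127*(8/3) = 1016/3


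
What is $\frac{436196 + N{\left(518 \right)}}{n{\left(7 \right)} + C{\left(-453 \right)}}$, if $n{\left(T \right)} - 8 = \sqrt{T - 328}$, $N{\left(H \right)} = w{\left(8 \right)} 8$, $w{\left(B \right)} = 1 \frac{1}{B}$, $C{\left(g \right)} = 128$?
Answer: $\frac{59322792}{18817} - \frac{436197 i \sqrt{321}}{18817} \approx 3152.6 - 415.32 i$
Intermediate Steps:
$w{\left(B \right)} = \frac{1}{B}$
$N{\left(H \right)} = 1$ ($N{\left(H \right)} = \frac{1}{8} \cdot 8 = 1$)
$n{\left(T \right)} = 8 + \sqrt{-328 + T}$ ($n{\left(T \right)} = 8 + \sqrt{T - 328} = 8 + \sqrt{-328 + T}$)
$\frac{436196 + N{\left(518 \right)}}{n{\left(7 \right)} + C{\left(-453 \right)}} = \frac{436196 + 1}{\left(8 + \sqrt{-328 + 7}\right) + 128} = \frac{436197}{\left(8 + \sqrt{-321}\right) + 128} = \frac{436197}{\left(8 + i \sqrt{321}\right) + 128} = \frac{436197}{136 + i \sqrt{321}}$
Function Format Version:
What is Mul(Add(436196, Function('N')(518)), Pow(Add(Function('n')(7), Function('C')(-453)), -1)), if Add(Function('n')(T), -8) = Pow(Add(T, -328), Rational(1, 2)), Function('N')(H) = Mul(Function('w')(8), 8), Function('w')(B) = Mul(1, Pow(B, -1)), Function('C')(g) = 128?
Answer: Add(Rational(59322792, 18817), Mul(Rational(-436197, 18817), I, Pow(321, Rational(1, 2)))) ≈ Add(3152.6, Mul(-415.32, I))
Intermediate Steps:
Function('w')(B) = Pow(B, -1)
Function('N')(H) = 1 (Function('N')(H) = Mul(Pow(8, -1), 8) = Mul(Rational(1, 8), 8) = 1)
Function('n')(T) = Add(8, Pow(Add(-328, T), Rational(1, 2))) (Function('n')(T) = Add(8, Pow(Add(T, -328), Rational(1, 2))) = Add(8, Pow(Add(-328, T), Rational(1, 2))))
Mul(Add(436196, Function('N')(518)), Pow(Add(Function('n')(7), Function('C')(-453)), -1)) = Mul(Add(436196, 1), Pow(Add(Add(8, Pow(Add(-328, 7), Rational(1, 2))), 128), -1)) = Mul(436197, Pow(Add(Add(8, Pow(-321, Rational(1, 2))), 128), -1)) = Mul(436197, Pow(Add(Add(8, Mul(I, Pow(321, Rational(1, 2)))), 128), -1)) = Mul(436197, Pow(Add(136, Mul(I, Pow(321, Rational(1, 2)))), -1))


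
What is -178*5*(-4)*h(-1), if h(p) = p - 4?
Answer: -17800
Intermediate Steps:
h(p) = -4 + p
-178*5*(-4)*h(-1) = -178*5*(-4)*(-4 - 1) = -(-3560)*(-5) = -178*100 = -17800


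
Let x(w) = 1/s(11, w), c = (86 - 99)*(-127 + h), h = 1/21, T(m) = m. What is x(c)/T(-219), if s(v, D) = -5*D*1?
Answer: 7/12650170 ≈ 5.5335e-7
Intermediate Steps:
h = 1/21 ≈ 0.047619
c = 34658/21 (c = (86 - 99)*(-127 + 1/21) = -13*(-2666/21) = 34658/21 ≈ 1650.4)
s(v, D) = -5*D
x(w) = -1/(5*w) (x(w) = 1/(-5*w) = -1/(5*w))
x(c)/T(-219) = -1/(5*34658/21)/(-219) = -1/5*21/34658*(-1/219) = -21/173290*(-1/219) = 7/12650170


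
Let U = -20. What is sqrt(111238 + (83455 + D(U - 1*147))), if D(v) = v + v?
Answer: sqrt(194359) ≈ 440.86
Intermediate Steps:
D(v) = 2*v
sqrt(111238 + (83455 + D(U - 1*147))) = sqrt(111238 + (83455 + 2*(-20 - 1*147))) = sqrt(111238 + (83455 + 2*(-20 - 147))) = sqrt(111238 + (83455 + 2*(-167))) = sqrt(111238 + (83455 - 334)) = sqrt(111238 + 83121) = sqrt(194359)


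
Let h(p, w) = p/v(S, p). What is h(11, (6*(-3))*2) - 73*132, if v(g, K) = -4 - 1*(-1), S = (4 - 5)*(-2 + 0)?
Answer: -28919/3 ≈ -9639.7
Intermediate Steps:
S = 2 (S = -1*(-2) = 2)
v(g, K) = -3 (v(g, K) = -4 + 1 = -3)
h(p, w) = -p/3 (h(p, w) = p/(-3) = p*(-⅓) = -p/3)
h(11, (6*(-3))*2) - 73*132 = -⅓*11 - 73*132 = -11/3 - 9636 = -28919/3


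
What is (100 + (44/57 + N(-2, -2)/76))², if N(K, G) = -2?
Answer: 131905225/12996 ≈ 10150.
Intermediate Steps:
(100 + (44/57 + N(-2, -2)/76))² = (100 + (44/57 - 2/76))² = (100 + (44*(1/57) - 2*1/76))² = (100 + (44/57 - 1/38))² = (100 + 85/114)² = (11485/114)² = 131905225/12996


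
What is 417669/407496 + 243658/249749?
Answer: 67867358483/33923906168 ≈ 2.0006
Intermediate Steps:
417669/407496 + 243658/249749 = 417669*(1/407496) + 243658*(1/249749) = 139223/135832 + 243658/249749 = 67867358483/33923906168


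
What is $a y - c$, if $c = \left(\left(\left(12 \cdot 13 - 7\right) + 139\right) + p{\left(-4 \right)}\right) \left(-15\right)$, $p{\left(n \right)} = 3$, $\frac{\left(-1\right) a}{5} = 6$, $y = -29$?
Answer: $5235$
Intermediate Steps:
$a = -30$ ($a = \left(-5\right) 6 = -30$)
$c = -4365$ ($c = \left(\left(\left(12 \cdot 13 - 7\right) + 139\right) + 3\right) \left(-15\right) = \left(\left(\left(156 - 7\right) + 139\right) + 3\right) \left(-15\right) = \left(\left(149 + 139\right) + 3\right) \left(-15\right) = \left(288 + 3\right) \left(-15\right) = 291 \left(-15\right) = -4365$)
$a y - c = \left(-30\right) \left(-29\right) - -4365 = 870 + 4365 = 5235$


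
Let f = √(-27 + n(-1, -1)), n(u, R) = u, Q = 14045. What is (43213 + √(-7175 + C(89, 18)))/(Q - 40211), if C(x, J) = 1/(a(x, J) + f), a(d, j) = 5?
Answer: -43213/26166 - √(-7175 + 1/(5 + 2*I*√7))/26166 ≈ -1.6515 + 0.0032372*I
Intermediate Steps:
f = 2*I*√7 (f = √(-27 - 1) = √(-28) = 2*I*√7 ≈ 5.2915*I)
C(x, J) = 1/(5 + 2*I*√7)
(43213 + √(-7175 + C(89, 18)))/(Q - 40211) = (43213 + √(-7175 + (5/53 - 2*I*√7/53)))/(14045 - 40211) = (43213 + √(-380270/53 - 2*I*√7/53))/(-26166) = (43213 + √(-380270/53 - 2*I*√7/53))*(-1/26166) = -43213/26166 - √(-380270/53 - 2*I*√7/53)/26166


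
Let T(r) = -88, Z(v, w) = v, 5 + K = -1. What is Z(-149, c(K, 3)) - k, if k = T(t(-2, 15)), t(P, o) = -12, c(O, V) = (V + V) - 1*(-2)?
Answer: -61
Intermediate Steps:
K = -6 (K = -5 - 1 = -6)
c(O, V) = 2 + 2*V (c(O, V) = 2*V + 2 = 2 + 2*V)
k = -88
Z(-149, c(K, 3)) - k = -149 - 1*(-88) = -149 + 88 = -61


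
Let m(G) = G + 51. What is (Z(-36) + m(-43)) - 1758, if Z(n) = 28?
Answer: -1722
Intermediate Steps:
m(G) = 51 + G
(Z(-36) + m(-43)) - 1758 = (28 + (51 - 43)) - 1758 = (28 + 8) - 1758 = 36 - 1758 = -1722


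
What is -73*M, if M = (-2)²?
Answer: -292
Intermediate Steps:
M = 4
-73*M = -73*4 = -292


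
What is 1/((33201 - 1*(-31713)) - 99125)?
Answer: -1/34211 ≈ -2.9230e-5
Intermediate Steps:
1/((33201 - 1*(-31713)) - 99125) = 1/((33201 + 31713) - 99125) = 1/(64914 - 99125) = 1/(-34211) = -1/34211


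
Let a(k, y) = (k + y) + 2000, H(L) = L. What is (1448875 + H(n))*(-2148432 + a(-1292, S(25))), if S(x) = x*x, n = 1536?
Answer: -3114176007689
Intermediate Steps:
S(x) = x²
a(k, y) = 2000 + k + y
(1448875 + H(n))*(-2148432 + a(-1292, S(25))) = (1448875 + 1536)*(-2148432 + (2000 - 1292 + 25²)) = 1450411*(-2148432 + (2000 - 1292 + 625)) = 1450411*(-2148432 + 1333) = 1450411*(-2147099) = -3114176007689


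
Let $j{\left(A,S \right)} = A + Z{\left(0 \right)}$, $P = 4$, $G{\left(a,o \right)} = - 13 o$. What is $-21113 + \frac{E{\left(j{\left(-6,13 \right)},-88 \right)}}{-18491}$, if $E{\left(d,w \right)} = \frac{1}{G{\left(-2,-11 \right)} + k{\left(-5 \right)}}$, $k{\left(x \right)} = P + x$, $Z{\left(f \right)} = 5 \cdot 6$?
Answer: $- \frac{55436868587}{2625722} \approx -21113.0$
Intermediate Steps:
$Z{\left(f \right)} = 30$
$j{\left(A,S \right)} = 30 + A$ ($j{\left(A,S \right)} = A + 30 = 30 + A$)
$k{\left(x \right)} = 4 + x$
$E{\left(d,w \right)} = \frac{1}{142}$ ($E{\left(d,w \right)} = \frac{1}{\left(-13\right) \left(-11\right) + \left(4 - 5\right)} = \frac{1}{143 - 1} = \frac{1}{142}$)
$-21113 + \frac{E{\left(j{\left(-6,13 \right)},-88 \right)}}{-18491} = -21113 + \frac{1}{142 \left(-18491\right)} = -21113 + \frac{1}{142} \left(- \frac{1}{18491}\right) = -21113 - \frac{1}{2625722} = - \frac{55436868587}{2625722}$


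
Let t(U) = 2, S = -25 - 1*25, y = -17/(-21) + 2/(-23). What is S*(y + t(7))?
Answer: -65750/483 ≈ -136.13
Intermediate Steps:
y = 349/483 (y = -17*(-1/21) + 2*(-1/23) = 17/21 - 2/23 = 349/483 ≈ 0.72257)
S = -50 (S = -25 - 25 = -50)
S*(y + t(7)) = -50*(349/483 + 2) = -50*1315/483 = -65750/483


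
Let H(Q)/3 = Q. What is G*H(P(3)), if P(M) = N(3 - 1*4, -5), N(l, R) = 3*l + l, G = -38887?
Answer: 466644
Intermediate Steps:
N(l, R) = 4*l
P(M) = -4 (P(M) = 4*(3 - 1*4) = 4*(3 - 4) = 4*(-1) = -4)
H(Q) = 3*Q
G*H(P(3)) = -116661*(-4) = -38887*(-12) = 466644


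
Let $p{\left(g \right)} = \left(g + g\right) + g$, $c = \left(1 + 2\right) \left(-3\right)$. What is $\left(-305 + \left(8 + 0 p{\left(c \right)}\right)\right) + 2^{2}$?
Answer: $-293$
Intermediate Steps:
$c = -9$ ($c = 3 \left(-3\right) = -9$)
$p{\left(g \right)} = 3 g$ ($p{\left(g \right)} = 2 g + g = 3 g$)
$\left(-305 + \left(8 + 0 p{\left(c \right)}\right)\right) + 2^{2} = \left(-305 + \left(8 + 0 \cdot 3 \left(-9\right)\right)\right) + 2^{2} = \left(-305 + \left(8 + 0 \left(-27\right)\right)\right) + 4 = \left(-305 + \left(8 + 0\right)\right) + 4 = \left(-305 + 8\right) + 4 = -297 + 4 = -293$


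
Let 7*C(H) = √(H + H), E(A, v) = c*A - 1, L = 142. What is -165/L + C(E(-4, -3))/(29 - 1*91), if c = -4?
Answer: -165/142 - √30/434 ≈ -1.1746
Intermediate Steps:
E(A, v) = -1 - 4*A (E(A, v) = -4*A - 1 = -1 - 4*A)
C(H) = √2*√H/7 (C(H) = √(H + H)/7 = √(2*H)/7 = (√2*√H)/7 = √2*√H/7)
-165/L + C(E(-4, -3))/(29 - 1*91) = -165/142 + (√2*√(-1 - 4*(-4))/7)/(29 - 1*91) = -165*1/142 + (√2*√(-1 + 16)/7)/(29 - 91) = -165/142 + (√2*√15/7)/(-62) = -165/142 + (√30/7)*(-1/62) = -165/142 - √30/434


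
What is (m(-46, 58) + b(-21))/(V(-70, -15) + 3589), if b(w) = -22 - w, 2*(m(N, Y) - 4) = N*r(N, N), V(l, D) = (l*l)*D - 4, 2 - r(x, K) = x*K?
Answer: -9725/13983 ≈ -0.69549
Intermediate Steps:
r(x, K) = 2 - K*x (r(x, K) = 2 - x*K = 2 - K*x)
V(l, D) = -4 + D*l**2 (V(l, D) = l**2*D - 4 = D*l**2 - 4 = -4 + D*l**2)
m(N, Y) = 4 + N*(2 - N**2)/2 (m(N, Y) = 4 + (N*(2 - N*N))/2 = 4 + (N*(2 - N**2))/2 = 4 + N*(2 - N**2)/2)
(m(-46, 58) + b(-21))/(V(-70, -15) + 3589) = ((4 - 46 - 1/2*(-46)**3) + (-22 - 1*(-21)))/((-4 - 15*(-70)**2) + 3589) = ((4 - 46 - 1/2*(-97336)) + (-22 + 21))/((-4 - 15*4900) + 3589) = ((4 - 46 + 48668) - 1)/((-4 - 73500) + 3589) = (48626 - 1)/(-73504 + 3589) = 48625/(-69915) = 48625*(-1/69915) = -9725/13983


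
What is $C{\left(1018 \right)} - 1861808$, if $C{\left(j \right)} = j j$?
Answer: $-825484$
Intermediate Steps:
$C{\left(j \right)} = j^{2}$
$C{\left(1018 \right)} - 1861808 = 1018^{2} - 1861808 = 1036324 - 1861808 = -825484$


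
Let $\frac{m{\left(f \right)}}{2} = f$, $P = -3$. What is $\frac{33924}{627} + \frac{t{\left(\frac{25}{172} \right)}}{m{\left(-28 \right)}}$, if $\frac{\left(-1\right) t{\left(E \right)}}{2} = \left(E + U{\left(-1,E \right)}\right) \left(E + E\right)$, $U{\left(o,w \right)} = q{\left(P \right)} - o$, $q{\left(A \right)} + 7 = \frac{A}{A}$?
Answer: $\frac{425376303}{7869344} \approx 54.055$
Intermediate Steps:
$m{\left(f \right)} = 2 f$
$q{\left(A \right)} = -6$ ($q{\left(A \right)} = -7 + \frac{A}{A} = -7 + 1 = -6$)
$U{\left(o,w \right)} = -6 - o$
$t{\left(E \right)} = - 4 E \left(-5 + E\right)$ ($t{\left(E \right)} = - 2 \left(E - 5\right) \left(E + E\right) = - 2 \left(E + \left(-6 + 1\right)\right) 2 E = - 2 \left(E - 5\right) 2 E = - 2 \left(-5 + E\right) 2 E = - 2 \cdot 2 E \left(-5 + E\right) = - 4 E \left(-5 + E\right)$)
$\frac{33924}{627} + \frac{t{\left(\frac{25}{172} \right)}}{m{\left(-28 \right)}} = \frac{33924}{627} + \frac{4 \cdot \frac{25}{172} \left(5 - \frac{25}{172}\right)}{2 \left(-28\right)} = 33924 \cdot \frac{1}{627} + \frac{4 \cdot 25 \cdot \frac{1}{172} \left(5 - 25 \cdot \frac{1}{172}\right)}{-56} = \frac{1028}{19} + 4 \cdot \frac{25}{172} \left(5 - \frac{25}{172}\right) \left(- \frac{1}{56}\right) = \frac{1028}{19} + 4 \cdot \frac{25}{172} \cdot \frac{835}{172} \left(- \frac{1}{56}\right) = \frac{1028}{19} + \frac{20875}{7396} \left(- \frac{1}{56}\right) = \frac{1028}{19} - \frac{20875}{414176} = \frac{425376303}{7869344}$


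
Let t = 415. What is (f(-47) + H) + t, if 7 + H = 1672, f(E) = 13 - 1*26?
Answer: 2067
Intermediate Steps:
f(E) = -13 (f(E) = 13 - 26 = -13)
H = 1665 (H = -7 + 1672 = 1665)
(f(-47) + H) + t = (-13 + 1665) + 415 = 1652 + 415 = 2067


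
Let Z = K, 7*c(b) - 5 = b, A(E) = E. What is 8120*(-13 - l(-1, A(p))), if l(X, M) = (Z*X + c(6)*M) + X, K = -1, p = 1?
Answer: -118320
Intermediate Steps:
c(b) = 5/7 + b/7
Z = -1
l(X, M) = 11*M/7 (l(X, M) = (-X + (5/7 + (⅐)*6)*M) + X = (-X + (5/7 + 6/7)*M) + X = (-X + 11*M/7) + X = 11*M/7)
8120*(-13 - l(-1, A(p))) = 8120*(-13 - 11/7) = 8120*(-102/7) = -118320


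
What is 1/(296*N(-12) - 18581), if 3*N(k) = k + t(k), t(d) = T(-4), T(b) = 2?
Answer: -3/58703 ≈ -5.1105e-5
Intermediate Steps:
t(d) = 2
N(k) = ⅔ + k/3 (N(k) = (k + 2)/3 = (2 + k)/3 = ⅔ + k/3)
1/(296*N(-12) - 18581) = 1/(296*(⅔ + (⅓)*(-12)) - 18581) = 1/(296*(⅔ - 4) - 18581) = 1/(296*(-10/3) - 18581) = 1/(-2960/3 - 18581) = 1/(-58703/3) = -3/58703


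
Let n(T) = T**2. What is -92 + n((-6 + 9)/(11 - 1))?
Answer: -9191/100 ≈ -91.910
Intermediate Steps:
-92 + n((-6 + 9)/(11 - 1)) = -92 + ((-6 + 9)/(11 - 1))**2 = -92 + (3/10)**2 = -92 + 9/100 = -9191/100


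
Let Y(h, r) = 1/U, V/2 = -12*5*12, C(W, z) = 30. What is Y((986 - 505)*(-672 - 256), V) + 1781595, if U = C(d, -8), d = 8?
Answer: 53447851/30 ≈ 1.7816e+6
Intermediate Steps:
U = 30
V = -1440 (V = 2*(-12*5*12) = 2*(-60*12) = 2*(-720) = -1440)
Y(h, r) = 1/30
Y((986 - 505)*(-672 - 256), V) + 1781595 = 1/30 + 1781595 = 53447851/30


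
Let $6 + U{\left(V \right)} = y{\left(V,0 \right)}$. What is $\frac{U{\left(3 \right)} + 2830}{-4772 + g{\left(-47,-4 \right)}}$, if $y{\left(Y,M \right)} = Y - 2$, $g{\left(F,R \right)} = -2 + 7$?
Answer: $- \frac{2825}{4767} \approx -0.59262$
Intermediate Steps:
$g{\left(F,R \right)} = 5$
$y{\left(Y,M \right)} = -2 + Y$
$U{\left(V \right)} = -8 + V$ ($U{\left(V \right)} = -6 + \left(-2 + V\right) = -8 + V$)
$\frac{U{\left(3 \right)} + 2830}{-4772 + g{\left(-47,-4 \right)}} = \frac{\left(-8 + 3\right) + 2830}{-4772 + 5} = \frac{-5 + 2830}{-4767} = 2825 \left(- \frac{1}{4767}\right) = - \frac{2825}{4767}$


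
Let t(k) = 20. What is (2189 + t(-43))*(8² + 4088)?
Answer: 9171768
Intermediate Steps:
(2189 + t(-43))*(8² + 4088) = (2189 + 20)*(8² + 4088) = 2209*(64 + 4088) = 2209*4152 = 9171768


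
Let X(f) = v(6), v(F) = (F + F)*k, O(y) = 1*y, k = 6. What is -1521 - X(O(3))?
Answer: -1593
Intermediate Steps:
O(y) = y
v(F) = 12*F (v(F) = (F + F)*6 = (2*F)*6 = 12*F)
X(f) = 72 (X(f) = 12*6 = 72)
-1521 - X(O(3)) = -1521 - 1*72 = -1521 - 72 = -1593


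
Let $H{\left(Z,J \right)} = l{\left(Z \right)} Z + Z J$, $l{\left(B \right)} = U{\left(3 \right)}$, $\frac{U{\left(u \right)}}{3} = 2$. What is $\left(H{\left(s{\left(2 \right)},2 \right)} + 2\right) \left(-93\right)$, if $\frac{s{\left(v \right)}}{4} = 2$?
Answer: $-6138$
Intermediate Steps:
$U{\left(u \right)} = 6$ ($U{\left(u \right)} = 3 \cdot 2 = 6$)
$s{\left(v \right)} = 8$ ($s{\left(v \right)} = 4 \cdot 2 = 8$)
$l{\left(B \right)} = 6$
$H{\left(Z,J \right)} = 6 Z + J Z$ ($H{\left(Z,J \right)} = 6 Z + Z J = 6 Z + J Z$)
$\left(H{\left(s{\left(2 \right)},2 \right)} + 2\right) \left(-93\right) = \left(8 \left(6 + 2\right) + 2\right) \left(-93\right) = \left(8 \cdot 8 + 2\right) \left(-93\right) = \left(64 + 2\right) \left(-93\right) = 66 \left(-93\right) = -6138$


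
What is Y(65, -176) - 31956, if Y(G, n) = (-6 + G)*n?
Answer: -42340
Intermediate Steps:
Y(G, n) = n*(-6 + G)
Y(65, -176) - 31956 = -176*(-6 + 65) - 31956 = -176*59 - 31956 = -10384 - 31956 = -42340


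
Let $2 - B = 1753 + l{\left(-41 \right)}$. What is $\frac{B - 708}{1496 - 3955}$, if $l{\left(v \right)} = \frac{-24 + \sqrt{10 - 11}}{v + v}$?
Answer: $\frac{100831}{100819} - \frac{i}{201638} \approx 1.0001 - 4.9594 \cdot 10^{-6} i$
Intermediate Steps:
$l{\left(v \right)} = \frac{-24 + i}{2 v}$ ($l{\left(v \right)} = \frac{-24 + \sqrt{-1}}{2 v} = \left(-24 + i\right) \frac{1}{2 v} = \frac{-24 + i}{2 v}$)
$B = - \frac{71803}{41} + \frac{i}{82}$ ($B = 2 - \left(1753 + \frac{-24 + i}{2 \left(-41\right)}\right) = 2 - \left(1753 + \frac{1}{2} \left(- \frac{1}{41}\right) \left(-24 + i\right)\right) = 2 - \left(1753 + \left(\frac{12}{41} - \frac{i}{82}\right)\right) = 2 - \left(\frac{71885}{41} - \frac{i}{82}\right) = - \frac{71803}{41} + \frac{i}{82} \approx -1751.3 + 0.012195 i$)
$\frac{B - 708}{1496 - 3955} = \frac{\left(- \frac{71803}{41} + \frac{i}{82}\right) - 708}{1496 - 3955} = \frac{- \frac{100831}{41} + \frac{i}{82}}{-2459} = \left(- \frac{100831}{41} + \frac{i}{82}\right) \left(- \frac{1}{2459}\right) = \frac{100831}{100819} - \frac{i}{201638}$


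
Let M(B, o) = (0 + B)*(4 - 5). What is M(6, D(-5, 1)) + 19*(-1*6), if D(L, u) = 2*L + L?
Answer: -120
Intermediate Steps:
D(L, u) = 3*L
M(B, o) = -B (M(B, o) = B*(-1) = -B)
M(6, D(-5, 1)) + 19*(-1*6) = -1*6 + 19*(-1*6) = -6 + 19*(-6) = -6 - 114 = -120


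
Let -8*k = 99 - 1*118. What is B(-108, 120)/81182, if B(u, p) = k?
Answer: 19/649456 ≈ 2.9255e-5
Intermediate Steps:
k = 19/8 (k = -(99 - 1*118)/8 = -(99 - 118)/8 = -⅛*(-19) = 19/8 ≈ 2.3750)
B(u, p) = 19/8
B(-108, 120)/81182 = (19/8)/81182 = (19/8)*(1/81182) = 19/649456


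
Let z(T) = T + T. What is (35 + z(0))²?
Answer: 1225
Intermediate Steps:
z(T) = 2*T
(35 + z(0))² = (35 + 2*0)² = (35 + 0)² = 35² = 1225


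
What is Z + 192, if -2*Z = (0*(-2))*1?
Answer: 192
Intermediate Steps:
Z = 0 (Z = -0*(-2)/2 = -0 = -1/2*0 = 0)
Z + 192 = 0 + 192 = 192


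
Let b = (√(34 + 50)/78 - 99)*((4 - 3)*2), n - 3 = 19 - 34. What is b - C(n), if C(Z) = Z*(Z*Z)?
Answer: 1530 + 2*√21/39 ≈ 1530.2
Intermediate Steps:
n = -12 (n = 3 + (19 - 34) = 3 - 15 = -12)
b = -198 + 2*√21/39 (b = (√84*(1/78) - 99)*(1*2) = ((2*√21)*(1/78) - 99)*2 = (√21/39 - 99)*2 = (-99 + √21/39)*2 = -198 + 2*√21/39 ≈ -197.76)
C(Z) = Z³ (C(Z) = Z*Z² = Z³)
b - C(n) = (-198 + 2*√21/39) - 1*(-12)³ = (-198 + 2*√21/39) - 1*(-1728) = (-198 + 2*√21/39) + 1728 = 1530 + 2*√21/39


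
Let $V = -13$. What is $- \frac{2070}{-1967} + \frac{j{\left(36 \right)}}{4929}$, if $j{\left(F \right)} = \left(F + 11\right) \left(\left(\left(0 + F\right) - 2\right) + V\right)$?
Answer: $\frac{4048153}{3231781} \approx 1.2526$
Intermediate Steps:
$j{\left(F \right)} = \left(-15 + F\right) \left(11 + F\right)$ ($j{\left(F \right)} = \left(F + 11\right) \left(\left(\left(0 + F\right) - 2\right) - 13\right) = \left(11 + F\right) \left(\left(F - 2\right) - 13\right) = \left(11 + F\right) \left(\left(-2 + F\right) - 13\right) = \left(11 + F\right) \left(-15 + F\right) = \left(-15 + F\right) \left(11 + F\right)$)
$- \frac{2070}{-1967} + \frac{j{\left(36 \right)}}{4929} = - \frac{2070}{-1967} + \frac{-165 + 36^{2} - 144}{4929} = \left(-2070\right) \left(- \frac{1}{1967}\right) + \left(-165 + 1296 - 144\right) \frac{1}{4929} = \frac{2070}{1967} + 987 \cdot \frac{1}{4929} = \frac{2070}{1967} + \frac{329}{1643} = \frac{4048153}{3231781}$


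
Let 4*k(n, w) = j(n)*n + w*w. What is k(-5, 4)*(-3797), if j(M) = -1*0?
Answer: -15188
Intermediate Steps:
j(M) = 0
k(n, w) = w²/4 (k(n, w) = (0*n + w*w)/4 = (0 + w²)/4 = w²/4)
k(-5, 4)*(-3797) = ((¼)*4²)*(-3797) = ((¼)*16)*(-3797) = 4*(-3797) = -15188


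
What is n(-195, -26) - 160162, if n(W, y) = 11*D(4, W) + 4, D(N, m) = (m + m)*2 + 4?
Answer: -168694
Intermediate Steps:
D(N, m) = 4 + 4*m (D(N, m) = (2*m)*2 + 4 = 4*m + 4 = 4 + 4*m)
n(W, y) = 48 + 44*W (n(W, y) = 11*(4 + 4*W) + 4 = (44 + 44*W) + 4 = 48 + 44*W)
n(-195, -26) - 160162 = (48 + 44*(-195)) - 160162 = (48 - 8580) - 160162 = -8532 - 160162 = -168694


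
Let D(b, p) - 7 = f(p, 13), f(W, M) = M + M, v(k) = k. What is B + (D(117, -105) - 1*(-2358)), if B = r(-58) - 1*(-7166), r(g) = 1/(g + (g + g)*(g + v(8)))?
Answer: 54876295/5742 ≈ 9557.0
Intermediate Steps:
f(W, M) = 2*M
D(b, p) = 33 (D(b, p) = 7 + 2*13 = 7 + 26 = 33)
r(g) = 1/(g + 2*g*(8 + g)) (r(g) = 1/(g + (g + g)*(g + 8)) = 1/(g + (2*g)*(8 + g)) = 1/(g + 2*g*(8 + g)))
B = 41147173/5742 (B = 1/((-58)*(17 + 2*(-58))) - 1*(-7166) = -1/(58*(17 - 116)) + 7166 = -1/58/(-99) + 7166 = -1/58*(-1/99) + 7166 = 1/5742 + 7166 = 41147173/5742 ≈ 7166.0)
B + (D(117, -105) - 1*(-2358)) = 41147173/5742 + (33 - 1*(-2358)) = 41147173/5742 + (33 + 2358) = 41147173/5742 + 2391 = 54876295/5742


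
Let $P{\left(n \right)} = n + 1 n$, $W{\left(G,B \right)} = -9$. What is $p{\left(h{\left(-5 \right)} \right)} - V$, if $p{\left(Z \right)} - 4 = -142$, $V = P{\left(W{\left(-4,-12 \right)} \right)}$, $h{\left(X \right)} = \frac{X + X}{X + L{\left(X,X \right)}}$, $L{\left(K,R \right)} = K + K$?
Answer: $-120$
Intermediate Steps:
$L{\left(K,R \right)} = 2 K$
$P{\left(n \right)} = 2 n$ ($P{\left(n \right)} = n + n = 2 n$)
$h{\left(X \right)} = \frac{2}{3}$ ($h{\left(X \right)} = \frac{X + X}{X + 2 X} = \frac{2 X}{3 X} = 2 X \frac{1}{3 X} = \frac{2}{3}$)
$V = -18$ ($V = 2 \left(-9\right) = -18$)
$p{\left(Z \right)} = -138$ ($p{\left(Z \right)} = 4 - 142 = -138$)
$p{\left(h{\left(-5 \right)} \right)} - V = -138 - -18 = -138 + 18 = -120$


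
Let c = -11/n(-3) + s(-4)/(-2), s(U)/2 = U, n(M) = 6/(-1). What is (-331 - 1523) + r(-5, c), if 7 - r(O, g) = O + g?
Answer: -11087/6 ≈ -1847.8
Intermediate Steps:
n(M) = -6 (n(M) = 6*(-1) = -6)
s(U) = 2*U
c = 35/6 (c = -11/(-6) + (2*(-4))/(-2) = -11*(-⅙) - 8*(-½) = 11/6 + 4 = 35/6 ≈ 5.8333)
r(O, g) = 7 - O - g (r(O, g) = 7 - (O + g) = 7 + (-O - g) = 7 - O - g)
(-331 - 1523) + r(-5, c) = (-331 - 1523) + (7 - 1*(-5) - 1*35/6) = -1854 + (7 + 5 - 35/6) = -1854 + 37/6 = -11087/6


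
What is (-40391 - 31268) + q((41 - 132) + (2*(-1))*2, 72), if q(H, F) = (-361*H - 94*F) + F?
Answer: -44060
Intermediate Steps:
q(H, F) = -361*H - 93*F
(-40391 - 31268) + q((41 - 132) + (2*(-1))*2, 72) = (-40391 - 31268) + (-361*((41 - 132) + (2*(-1))*2) - 93*72) = -71659 + (-361*(-91 - 2*2) - 6696) = -71659 + (-361*(-91 - 4) - 6696) = -71659 + (-361*(-95) - 6696) = -71659 + (34295 - 6696) = -71659 + 27599 = -44060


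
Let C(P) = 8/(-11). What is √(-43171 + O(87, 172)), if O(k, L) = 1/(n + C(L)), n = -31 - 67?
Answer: I*√50915716662/1086 ≈ 207.78*I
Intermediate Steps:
C(P) = -8/11 (C(P) = 8*(-1/11) = -8/11)
n = -98
O(k, L) = -11/1086 (O(k, L) = 1/(-98 - 8/11) = 1/(-1086/11) = -11/1086)
√(-43171 + O(87, 172)) = √(-43171 - 11/1086) = √(-46883717/1086) = I*√50915716662/1086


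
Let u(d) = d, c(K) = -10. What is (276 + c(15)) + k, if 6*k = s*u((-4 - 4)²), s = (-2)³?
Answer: 542/3 ≈ 180.67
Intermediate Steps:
s = -8
k = -256/3 (k = (-8*(-4 - 4)²)/6 = (-8*(-8)²)/6 = (-8*64)/6 = (⅙)*(-512) = -256/3 ≈ -85.333)
(276 + c(15)) + k = (276 - 10) - 256/3 = 266 - 256/3 = 542/3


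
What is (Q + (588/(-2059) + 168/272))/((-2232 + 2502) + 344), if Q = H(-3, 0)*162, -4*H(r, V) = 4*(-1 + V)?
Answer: 37017/140012 ≈ 0.26438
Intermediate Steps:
H(r, V) = 1 - V (H(r, V) = -(-1 + V) = -(-4 + 4*V)/4 = 1 - V)
Q = 162 (Q = (1 - 1*0)*162 = (1 + 0)*162 = 1*162 = 162)
(Q + (588/(-2059) + 168/272))/((-2232 + 2502) + 344) = (162 + (588/(-2059) + 168/272))/((-2232 + 2502) + 344) = (162 + (588*(-1/2059) + 168*(1/272)))/(270 + 344) = (162 + (-588/2059 + 21/34))/614 = (162 + 23247/70006)*(1/614) = (11364219/70006)*(1/614) = 37017/140012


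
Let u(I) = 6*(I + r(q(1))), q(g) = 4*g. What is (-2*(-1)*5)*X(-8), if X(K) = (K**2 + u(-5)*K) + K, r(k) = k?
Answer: 1040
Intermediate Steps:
u(I) = 24 + 6*I (u(I) = 6*(I + 4*1) = 6*(I + 4) = 6*(4 + I) = 24 + 6*I)
X(K) = K**2 - 5*K (X(K) = (K**2 + (24 + 6*(-5))*K) + K = (K**2 + (24 - 30)*K) + K = (K**2 - 6*K) + K = K**2 - 5*K)
(-2*(-1)*5)*X(-8) = (-2*(-1)*5)*(-8*(-5 - 8)) = (2*5)*(-8*(-13)) = 10*104 = 1040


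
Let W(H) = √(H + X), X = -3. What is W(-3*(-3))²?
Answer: 6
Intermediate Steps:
W(H) = √(-3 + H) (W(H) = √(H - 3) = √(-3 + H))
W(-3*(-3))² = (√(-3 - 3*(-3)))² = (√(-3 + 9))² = (√6)² = 6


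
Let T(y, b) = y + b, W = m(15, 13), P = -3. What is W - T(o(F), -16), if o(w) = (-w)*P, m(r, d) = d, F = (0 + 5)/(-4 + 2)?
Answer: 73/2 ≈ 36.500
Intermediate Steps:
F = -5/2 (F = 5/(-2) = 5*(-1/2) = -5/2 ≈ -2.5000)
W = 13
o(w) = 3*w (o(w) = -w*(-3) = 3*w)
T(y, b) = b + y
W - T(o(F), -16) = 13 - (-16 + 3*(-5/2)) = 13 - (-16 - 15/2) = 13 - 1*(-47/2) = 13 + 47/2 = 73/2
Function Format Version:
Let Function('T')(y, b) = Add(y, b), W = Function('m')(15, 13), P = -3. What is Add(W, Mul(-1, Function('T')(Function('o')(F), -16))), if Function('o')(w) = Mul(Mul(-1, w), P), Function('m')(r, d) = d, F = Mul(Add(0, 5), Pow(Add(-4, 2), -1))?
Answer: Rational(73, 2) ≈ 36.500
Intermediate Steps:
F = Rational(-5, 2) (F = Mul(5, Pow(-2, -1)) = Mul(5, Rational(-1, 2)) = Rational(-5, 2) ≈ -2.5000)
W = 13
Function('o')(w) = Mul(3, w) (Function('o')(w) = Mul(Mul(-1, w), -3) = Mul(3, w))
Function('T')(y, b) = Add(b, y)
Add(W, Mul(-1, Function('T')(Function('o')(F), -16))) = Add(13, Mul(-1, Add(-16, Mul(3, Rational(-5, 2))))) = Add(13, Mul(-1, Add(-16, Rational(-15, 2)))) = Add(13, Mul(-1, Rational(-47, 2))) = Add(13, Rational(47, 2)) = Rational(73, 2)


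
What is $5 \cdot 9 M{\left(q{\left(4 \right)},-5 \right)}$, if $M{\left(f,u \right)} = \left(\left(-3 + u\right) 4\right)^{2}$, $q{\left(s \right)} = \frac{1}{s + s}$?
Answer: $46080$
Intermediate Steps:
$q{\left(s \right)} = \frac{1}{2 s}$
$M{\left(f,u \right)} = \left(-12 + 4 u\right)^{2}$
$5 \cdot 9 M{\left(q{\left(4 \right)},-5 \right)} = 5 \cdot 9 \cdot 16 \left(-3 - 5\right)^{2} = 45 \cdot 16 \left(-8\right)^{2} = 45 \cdot 16 \cdot 64 = 45 \cdot 1024 = 46080$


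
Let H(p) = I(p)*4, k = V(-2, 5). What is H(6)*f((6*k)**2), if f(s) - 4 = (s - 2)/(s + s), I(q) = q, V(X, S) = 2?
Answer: 647/6 ≈ 107.83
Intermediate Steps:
k = 2
H(p) = 4*p (H(p) = p*4 = 4*p)
f(s) = 4 + (-2 + s)/(2*s) (f(s) = 4 + (s - 2)/(s + s) = 4 + (-2 + s)/((2*s)) = 4 + (-2 + s)*(1/(2*s)) = 4 + (-2 + s)/(2*s))
H(6)*f((6*k)**2) = (4*6)*(9/2 - 1/((6*2)**2)) = 24*(9/2 - 1/(12**2)) = 24*(9/2 - 1/144) = 24*(647/144) = 647/6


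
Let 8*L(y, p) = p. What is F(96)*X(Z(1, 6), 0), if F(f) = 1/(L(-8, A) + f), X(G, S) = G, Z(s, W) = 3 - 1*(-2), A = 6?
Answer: 20/387 ≈ 0.051680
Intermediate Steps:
L(y, p) = p/8
Z(s, W) = 5 (Z(s, W) = 3 + 2 = 5)
F(f) = 1/(3/4 + f) (F(f) = 1/((1/8)*6 + f) = 1/(3/4 + f))
F(96)*X(Z(1, 6), 0) = (4/(3 + 4*96))*5 = (4/(3 + 384))*5 = (4/387)*5 = 20/387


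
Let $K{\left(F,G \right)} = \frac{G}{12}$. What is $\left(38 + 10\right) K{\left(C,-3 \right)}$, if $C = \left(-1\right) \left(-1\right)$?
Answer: $-12$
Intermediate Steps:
$C = 1$
$K{\left(F,G \right)} = \frac{G}{12}$ ($K{\left(F,G \right)} = G \frac{1}{12} = \frac{G}{12}$)
$\left(38 + 10\right) K{\left(C,-3 \right)} = \left(38 + 10\right) \frac{1}{12} \left(-3\right) = 48 \left(- \frac{1}{4}\right) = -12$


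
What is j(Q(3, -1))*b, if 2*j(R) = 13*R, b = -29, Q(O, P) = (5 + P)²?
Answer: -3016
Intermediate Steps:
j(R) = 13*R/2 (j(R) = (13*R)/2 = 13*R/2)
j(Q(3, -1))*b = (13*(5 - 1)²/2)*(-29) = ((13/2)*4²)*(-29) = ((13/2)*16)*(-29) = 104*(-29) = -3016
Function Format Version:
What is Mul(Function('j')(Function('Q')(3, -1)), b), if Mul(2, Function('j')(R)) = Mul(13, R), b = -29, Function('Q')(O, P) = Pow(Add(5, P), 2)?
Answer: -3016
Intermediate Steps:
Function('j')(R) = Mul(Rational(13, 2), R) (Function('j')(R) = Mul(Rational(1, 2), Mul(13, R)) = Mul(Rational(13, 2), R))
Mul(Function('j')(Function('Q')(3, -1)), b) = Mul(Mul(Rational(13, 2), Pow(Add(5, -1), 2)), -29) = Mul(Mul(Rational(13, 2), Pow(4, 2)), -29) = Mul(Mul(Rational(13, 2), 16), -29) = Mul(104, -29) = -3016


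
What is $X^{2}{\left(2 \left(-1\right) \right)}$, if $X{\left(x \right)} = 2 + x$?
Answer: $0$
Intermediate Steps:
$X^{2}{\left(2 \left(-1\right) \right)} = \left(2 + 2 \left(-1\right)\right)^{2} = \left(2 - 2\right)^{2} = 0^{2} = 0$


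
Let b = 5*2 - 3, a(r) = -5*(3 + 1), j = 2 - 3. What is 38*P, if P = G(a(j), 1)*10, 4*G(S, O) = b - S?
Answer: 2565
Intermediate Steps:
j = -1
a(r) = -20 (a(r) = -5*4 = -20)
b = 7 (b = 10 - 3 = 7)
G(S, O) = 7/4 - S/4 (G(S, O) = (7 - S)/4 = 7/4 - S/4)
P = 135/2 (P = (7/4 - ¼*(-20))*10 = (7/4 + 5)*10 = (27/4)*10 = 135/2 ≈ 67.500)
38*P = 38*(135/2) = 2565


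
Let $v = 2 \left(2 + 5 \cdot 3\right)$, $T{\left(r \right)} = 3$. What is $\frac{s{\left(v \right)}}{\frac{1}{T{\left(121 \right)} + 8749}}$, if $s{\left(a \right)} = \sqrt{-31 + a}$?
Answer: $8752 \sqrt{3} \approx 15159.0$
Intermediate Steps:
$v = 34$ ($v = 2 \left(2 + 15\right) = 2 \cdot 17 = 34$)
$\frac{s{\left(v \right)}}{\frac{1}{T{\left(121 \right)} + 8749}} = \frac{\sqrt{-31 + 34}}{\frac{1}{3 + 8749}} = \frac{\sqrt{3}}{\frac{1}{8752}} = \sqrt{3} \frac{1}{\frac{1}{8752}} = \sqrt{3} \cdot 8752 = 8752 \sqrt{3}$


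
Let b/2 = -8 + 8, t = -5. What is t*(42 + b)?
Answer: -210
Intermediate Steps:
b = 0 (b = 2*(-8 + 8) = 2*0 = 0)
t*(42 + b) = -5*(42 + 0) = -5*42 = -210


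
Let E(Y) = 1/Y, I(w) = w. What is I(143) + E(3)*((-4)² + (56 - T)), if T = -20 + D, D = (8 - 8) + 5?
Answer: 172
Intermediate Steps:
D = 5 (D = 0 + 5 = 5)
T = -15 (T = -20 + 5 = -15)
I(143) + E(3)*((-4)² + (56 - T)) = 143 + ((-4)² + (56 - 1*(-15)))/3 = 143 + (16 + (56 + 15))/3 = 143 + (16 + 71)/3 = 143 + (⅓)*87 = 143 + 29 = 172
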